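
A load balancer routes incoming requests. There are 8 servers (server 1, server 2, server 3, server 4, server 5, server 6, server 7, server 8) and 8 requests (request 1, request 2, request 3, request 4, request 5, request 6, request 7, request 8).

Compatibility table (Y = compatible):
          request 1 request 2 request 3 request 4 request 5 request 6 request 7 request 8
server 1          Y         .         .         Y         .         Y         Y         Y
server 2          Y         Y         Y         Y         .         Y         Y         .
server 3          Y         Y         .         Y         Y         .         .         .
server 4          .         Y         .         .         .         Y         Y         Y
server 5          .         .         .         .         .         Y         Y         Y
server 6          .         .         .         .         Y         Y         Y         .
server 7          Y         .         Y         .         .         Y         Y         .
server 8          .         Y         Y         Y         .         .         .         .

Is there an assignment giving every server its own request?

One maximum matching: server 1–request 1, server 2–request 7, server 3–request 5, server 4–request 2, server 5–request 8, server 6–request 6, server 7–request 3, server 8–request 4.
Every server is matched, so this is a perfect matching.

Yes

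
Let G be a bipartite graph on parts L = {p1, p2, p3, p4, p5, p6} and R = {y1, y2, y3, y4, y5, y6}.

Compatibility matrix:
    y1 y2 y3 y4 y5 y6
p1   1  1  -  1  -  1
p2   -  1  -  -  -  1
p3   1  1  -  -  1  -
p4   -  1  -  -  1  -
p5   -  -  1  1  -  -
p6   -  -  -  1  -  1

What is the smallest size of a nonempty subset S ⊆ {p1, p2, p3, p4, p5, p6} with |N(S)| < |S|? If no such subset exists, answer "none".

A matching saturating every left vertex exists, for instance p1→y1, p2→y6, p3→y5, p4→y2, p5→y3, p6→y4.
By Hall's marriage theorem, this means |N(S)| ≥ |S| for every subset S, so no violating subset exists.

none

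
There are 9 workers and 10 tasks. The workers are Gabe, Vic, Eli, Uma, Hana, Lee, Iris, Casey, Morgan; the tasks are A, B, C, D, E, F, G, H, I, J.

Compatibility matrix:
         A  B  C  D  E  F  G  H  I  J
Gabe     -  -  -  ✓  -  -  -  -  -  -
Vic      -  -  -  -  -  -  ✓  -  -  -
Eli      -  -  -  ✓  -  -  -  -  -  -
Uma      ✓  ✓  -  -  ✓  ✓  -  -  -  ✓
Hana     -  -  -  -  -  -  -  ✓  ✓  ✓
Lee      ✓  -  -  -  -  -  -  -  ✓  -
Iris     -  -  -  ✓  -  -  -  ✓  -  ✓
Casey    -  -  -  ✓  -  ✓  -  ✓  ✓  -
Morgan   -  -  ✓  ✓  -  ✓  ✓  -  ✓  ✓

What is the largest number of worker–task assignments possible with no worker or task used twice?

8

For example, pair Gabe→D, Vic→G, Uma→E, Hana→I, Lee→A, Iris→H, Casey→F, Morgan→J.
The set {Gabe, Eli} has only 1 neighbour ({D}), so by Hall's theorem at most 8 of the 9 workers can be matched.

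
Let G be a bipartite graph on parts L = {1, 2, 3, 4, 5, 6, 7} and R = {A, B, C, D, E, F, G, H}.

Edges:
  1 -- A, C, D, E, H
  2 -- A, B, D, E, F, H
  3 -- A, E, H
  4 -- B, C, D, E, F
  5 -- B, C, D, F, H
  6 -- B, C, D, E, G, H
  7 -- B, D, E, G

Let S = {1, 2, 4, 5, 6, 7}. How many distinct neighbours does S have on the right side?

The union of neighbours of {1, 2, 4, 5, 6, 7} is {A, B, C, D, E, F, G, H}, which has 8 elements.
Since |N(S)| = 8 ≥ |S| = 6, Hall's condition holds for this subset.

8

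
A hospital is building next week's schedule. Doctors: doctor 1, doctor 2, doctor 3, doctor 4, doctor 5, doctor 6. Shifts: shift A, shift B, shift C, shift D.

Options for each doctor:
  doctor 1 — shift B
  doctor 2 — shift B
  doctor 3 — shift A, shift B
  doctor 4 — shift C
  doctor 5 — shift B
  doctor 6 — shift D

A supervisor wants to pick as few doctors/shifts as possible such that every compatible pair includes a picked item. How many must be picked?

A maximum matching has 4 edges (e.g. doctor 1–shift B, doctor 3–shift A, doctor 4–shift C, doctor 6–shift D).
By König's theorem the minimum vertex cover has the same size. One such cover is {doctor 3, doctor 4, doctor 6, shift B}.

4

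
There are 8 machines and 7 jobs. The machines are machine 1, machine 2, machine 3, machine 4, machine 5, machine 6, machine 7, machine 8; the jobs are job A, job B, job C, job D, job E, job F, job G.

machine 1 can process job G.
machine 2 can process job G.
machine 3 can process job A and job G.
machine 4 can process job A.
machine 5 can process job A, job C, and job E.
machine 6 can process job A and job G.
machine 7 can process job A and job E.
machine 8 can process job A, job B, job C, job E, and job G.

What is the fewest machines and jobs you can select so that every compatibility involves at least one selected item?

{machine 5, machine 7, machine 8, job A, job G} is a vertex cover of size 5: every edge has an endpoint in this set.
No smaller cover exists because machine 1–job G, machine 3–job A, machine 5–job C, machine 7–job E, machine 8–job B is a matching of size 5, and a cover must include an endpoint of each of these disjoint edges (König's theorem).

5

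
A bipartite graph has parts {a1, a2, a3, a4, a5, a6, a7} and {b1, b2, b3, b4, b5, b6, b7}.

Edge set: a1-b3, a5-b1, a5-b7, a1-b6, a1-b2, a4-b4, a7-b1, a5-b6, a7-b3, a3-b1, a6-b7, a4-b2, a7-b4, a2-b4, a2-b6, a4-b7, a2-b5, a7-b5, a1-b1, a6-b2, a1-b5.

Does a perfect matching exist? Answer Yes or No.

A valid assignment of size 7: a1→b2, a2→b5, a3→b1, a4→b4, a5→b6, a6→b7, a7→b3.
Every left vertex is matched, so this is a perfect matching.

Yes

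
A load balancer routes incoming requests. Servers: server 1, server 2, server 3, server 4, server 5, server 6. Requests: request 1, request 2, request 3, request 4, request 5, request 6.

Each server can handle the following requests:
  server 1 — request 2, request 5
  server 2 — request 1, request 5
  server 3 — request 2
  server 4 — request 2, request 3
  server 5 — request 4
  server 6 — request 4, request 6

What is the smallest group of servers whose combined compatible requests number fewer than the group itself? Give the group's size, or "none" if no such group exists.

A matching saturating every server exists, for instance server 1→request 5, server 2→request 1, server 3→request 2, server 4→request 3, server 5→request 4, server 6→request 6.
By Hall's marriage theorem, this means |N(S)| ≥ |S| for every subset S, so no violating subset exists.

none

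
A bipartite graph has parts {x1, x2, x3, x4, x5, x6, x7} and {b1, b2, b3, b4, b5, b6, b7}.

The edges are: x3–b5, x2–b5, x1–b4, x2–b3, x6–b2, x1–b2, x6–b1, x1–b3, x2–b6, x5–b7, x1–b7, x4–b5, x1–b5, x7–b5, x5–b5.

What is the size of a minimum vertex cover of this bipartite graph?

A maximum matching has 5 edges (e.g. x1–b4, x2–b3, x3–b5, x5–b7, x6–b2).
By König's theorem the minimum vertex cover has the same size. One such cover is {x1, x2, x5, x6, b5}.

5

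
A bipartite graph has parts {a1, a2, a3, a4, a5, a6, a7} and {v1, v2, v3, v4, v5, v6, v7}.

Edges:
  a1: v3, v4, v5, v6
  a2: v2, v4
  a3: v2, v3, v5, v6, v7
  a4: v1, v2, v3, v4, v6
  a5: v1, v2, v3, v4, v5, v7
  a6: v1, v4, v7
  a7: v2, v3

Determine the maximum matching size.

7

For example, pair a1→v5, a2→v4, a3→v6, a4→v3, a5→v1, a6→v7, a7→v2.
All 7 left vertices are matched, so no larger matching exists.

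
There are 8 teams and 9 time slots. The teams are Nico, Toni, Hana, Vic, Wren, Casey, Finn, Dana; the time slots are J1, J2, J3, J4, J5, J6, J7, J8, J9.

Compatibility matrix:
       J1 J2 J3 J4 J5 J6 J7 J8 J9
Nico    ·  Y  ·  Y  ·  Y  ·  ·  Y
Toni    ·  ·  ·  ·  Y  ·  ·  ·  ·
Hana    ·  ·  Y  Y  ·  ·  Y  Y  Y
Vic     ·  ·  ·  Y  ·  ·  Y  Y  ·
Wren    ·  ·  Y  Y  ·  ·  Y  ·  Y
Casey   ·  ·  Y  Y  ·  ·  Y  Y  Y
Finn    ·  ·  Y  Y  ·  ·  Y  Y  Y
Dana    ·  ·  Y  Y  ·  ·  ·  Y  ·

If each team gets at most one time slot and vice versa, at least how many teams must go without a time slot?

For example, pair Nico-J6, Toni-J5, Hana-J3, Vic-J8, Wren-J4, Casey-J7, Finn-J9.
The set {Hana, Vic, Wren, Casey, Finn, Dana} has only 5 neighbours ({J3, J4, J7, J8, J9}), so by Hall's theorem at most 7 of the 8 teams can be matched.
That matches 7 of the 8, leaving 1 unmatched; no matching can do better.

1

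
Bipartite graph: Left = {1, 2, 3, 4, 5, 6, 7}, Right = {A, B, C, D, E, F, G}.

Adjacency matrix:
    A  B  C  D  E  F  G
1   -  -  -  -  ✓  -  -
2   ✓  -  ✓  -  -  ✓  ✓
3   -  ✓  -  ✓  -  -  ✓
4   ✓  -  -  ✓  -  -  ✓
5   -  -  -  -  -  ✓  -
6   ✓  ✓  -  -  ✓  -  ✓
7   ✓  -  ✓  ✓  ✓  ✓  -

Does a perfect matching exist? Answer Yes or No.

A valid assignment of size 7: 1–E, 2–C, 3–G, 4–D, 5–F, 6–B, 7–A.
Every left vertex is matched, so this is a perfect matching.

Yes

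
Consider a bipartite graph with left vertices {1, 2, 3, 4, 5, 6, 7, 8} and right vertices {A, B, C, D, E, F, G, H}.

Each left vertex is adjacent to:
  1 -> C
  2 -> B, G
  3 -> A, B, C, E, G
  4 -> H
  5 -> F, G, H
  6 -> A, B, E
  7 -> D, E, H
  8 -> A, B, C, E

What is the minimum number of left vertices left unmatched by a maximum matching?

One maximum matching: 1–C, 2–G, 3–A, 4–H, 5–F, 6–E, 7–D, 8–B.
All 8 left vertices are matched, so no larger matching exists.
That matches 8 of the 8, leaving 0 unmatched; no matching can do better.

0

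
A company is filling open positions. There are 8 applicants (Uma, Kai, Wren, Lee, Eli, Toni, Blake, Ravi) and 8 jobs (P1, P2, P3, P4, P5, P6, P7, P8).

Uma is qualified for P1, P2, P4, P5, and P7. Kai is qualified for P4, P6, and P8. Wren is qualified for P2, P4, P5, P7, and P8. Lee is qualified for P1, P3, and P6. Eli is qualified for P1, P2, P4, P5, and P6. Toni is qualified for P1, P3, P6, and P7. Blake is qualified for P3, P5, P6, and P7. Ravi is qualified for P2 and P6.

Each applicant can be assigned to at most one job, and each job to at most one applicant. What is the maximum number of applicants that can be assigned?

8

One maximum matching: Uma→P2, Kai→P8, Wren→P7, Lee→P3, Eli→P4, Toni→P1, Blake→P5, Ravi→P6.
All 8 applicants are matched, so no larger matching exists.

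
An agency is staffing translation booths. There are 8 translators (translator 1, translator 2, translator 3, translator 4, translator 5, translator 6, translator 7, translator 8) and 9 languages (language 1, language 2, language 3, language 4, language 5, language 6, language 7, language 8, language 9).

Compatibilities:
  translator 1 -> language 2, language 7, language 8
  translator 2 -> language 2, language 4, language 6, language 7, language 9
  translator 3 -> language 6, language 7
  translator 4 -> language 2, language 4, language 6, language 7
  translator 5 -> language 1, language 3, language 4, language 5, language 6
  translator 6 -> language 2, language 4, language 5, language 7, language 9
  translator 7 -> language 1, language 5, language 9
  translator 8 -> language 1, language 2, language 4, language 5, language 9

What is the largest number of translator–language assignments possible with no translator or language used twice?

For example, pair translator 1-language 8, translator 2-language 7, translator 3-language 6, translator 4-language 4, translator 5-language 3, translator 6-language 9, translator 7-language 1, translator 8-language 2.
All 8 translators are matched, so no larger matching exists.

8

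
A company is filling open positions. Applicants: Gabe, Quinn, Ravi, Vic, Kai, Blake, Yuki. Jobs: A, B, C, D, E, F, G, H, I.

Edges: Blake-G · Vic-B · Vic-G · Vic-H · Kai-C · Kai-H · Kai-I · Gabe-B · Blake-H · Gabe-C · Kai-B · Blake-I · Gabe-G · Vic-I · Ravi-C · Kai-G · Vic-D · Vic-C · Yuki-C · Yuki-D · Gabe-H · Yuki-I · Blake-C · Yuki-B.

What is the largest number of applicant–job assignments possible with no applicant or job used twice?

6

One maximum matching: Gabe-G, Ravi-C, Vic-D, Kai-I, Blake-H, Yuki-B.
The set {Quinn} has only 0 neighbours (∅), so by Hall's theorem at most 6 of the 7 applicants can be matched.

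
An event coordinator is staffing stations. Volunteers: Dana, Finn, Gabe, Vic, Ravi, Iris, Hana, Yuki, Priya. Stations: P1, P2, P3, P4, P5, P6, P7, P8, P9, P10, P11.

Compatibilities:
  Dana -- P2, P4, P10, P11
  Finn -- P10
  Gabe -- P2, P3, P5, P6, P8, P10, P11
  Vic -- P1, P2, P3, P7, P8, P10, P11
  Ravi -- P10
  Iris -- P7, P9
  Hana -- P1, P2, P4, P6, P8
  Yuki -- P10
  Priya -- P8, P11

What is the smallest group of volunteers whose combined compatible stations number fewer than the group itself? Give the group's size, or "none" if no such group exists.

2

Take S = {Finn, Ravi}. Its neighbourhood is {P10}, so |N(S)| = 1 < |S| = 2.
No single vertex violates Hall's condition since each has at least one neighbour, so 2 is the minimum.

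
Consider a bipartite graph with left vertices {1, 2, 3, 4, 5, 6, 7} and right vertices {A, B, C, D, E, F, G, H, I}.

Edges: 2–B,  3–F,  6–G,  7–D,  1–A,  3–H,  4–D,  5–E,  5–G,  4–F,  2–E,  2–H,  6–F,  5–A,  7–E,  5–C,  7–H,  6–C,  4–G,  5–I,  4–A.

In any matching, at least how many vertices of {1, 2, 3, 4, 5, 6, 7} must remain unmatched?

0

For example, pair 1-A, 2-B, 3-H, 4-D, 5-G, 6-F, 7-E.
This saturates every left vertex, so 7 is the maximum.
That matches 7 of the 7, leaving 0 unmatched; no matching can do better.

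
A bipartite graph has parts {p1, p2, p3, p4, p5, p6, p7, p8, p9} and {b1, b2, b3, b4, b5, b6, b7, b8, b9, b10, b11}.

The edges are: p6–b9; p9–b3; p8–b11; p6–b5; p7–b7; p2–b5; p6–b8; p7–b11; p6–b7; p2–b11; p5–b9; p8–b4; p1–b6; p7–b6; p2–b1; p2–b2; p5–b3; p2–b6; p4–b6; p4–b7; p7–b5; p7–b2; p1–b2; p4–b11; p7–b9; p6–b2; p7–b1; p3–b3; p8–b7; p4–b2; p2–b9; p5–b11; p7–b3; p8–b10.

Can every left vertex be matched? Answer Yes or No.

No

The set {p3, p9} has only 1 neighbour ({b3}), so by Hall's theorem at most 8 of the 9 left vertices can be matched.
Hence no matching covers every left vertex.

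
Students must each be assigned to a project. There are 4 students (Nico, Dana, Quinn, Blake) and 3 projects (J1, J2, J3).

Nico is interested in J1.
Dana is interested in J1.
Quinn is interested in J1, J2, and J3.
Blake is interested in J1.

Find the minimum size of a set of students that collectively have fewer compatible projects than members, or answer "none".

2

Take S = {Nico, Dana}. Its neighbourhood is {J1}, so |N(S)| = 1 < |S| = 2.
No single vertex violates Hall's condition since each has at least one neighbour, so 2 is the minimum.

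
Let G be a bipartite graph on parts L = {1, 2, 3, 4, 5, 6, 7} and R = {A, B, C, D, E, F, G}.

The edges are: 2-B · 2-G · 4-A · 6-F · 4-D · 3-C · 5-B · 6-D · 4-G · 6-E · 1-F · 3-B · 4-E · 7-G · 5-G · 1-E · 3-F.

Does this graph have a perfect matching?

No

The set {2, 5, 7} has only 2 neighbours ({B, G}), so by Hall's theorem at most 6 of the 7 left vertices can be matched.
Hence no matching covers every left vertex.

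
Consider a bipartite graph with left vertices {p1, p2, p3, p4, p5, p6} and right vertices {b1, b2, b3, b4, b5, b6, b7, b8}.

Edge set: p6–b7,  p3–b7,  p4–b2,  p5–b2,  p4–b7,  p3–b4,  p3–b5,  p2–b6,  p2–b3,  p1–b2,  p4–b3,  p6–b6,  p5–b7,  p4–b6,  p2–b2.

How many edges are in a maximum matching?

5

For example, pair p1-b2, p2-b6, p3-b5, p4-b3, p5-b7.
The set {p1, p2, p4, p5, p6} has only 4 neighbours ({b2, b3, b6, b7}), so by Hall's theorem at most 5 of the 6 left vertices can be matched.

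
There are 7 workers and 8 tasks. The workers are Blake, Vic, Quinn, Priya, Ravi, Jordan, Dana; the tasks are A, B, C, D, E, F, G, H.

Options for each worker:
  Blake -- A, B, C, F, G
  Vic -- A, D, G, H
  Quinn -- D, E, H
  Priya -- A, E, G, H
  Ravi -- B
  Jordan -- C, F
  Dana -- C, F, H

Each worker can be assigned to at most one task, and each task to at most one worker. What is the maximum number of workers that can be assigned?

For example, pair Blake-A, Vic-G, Quinn-D, Priya-E, Ravi-B, Jordan-C, Dana-F.
All 7 workers are matched, so no larger matching exists.

7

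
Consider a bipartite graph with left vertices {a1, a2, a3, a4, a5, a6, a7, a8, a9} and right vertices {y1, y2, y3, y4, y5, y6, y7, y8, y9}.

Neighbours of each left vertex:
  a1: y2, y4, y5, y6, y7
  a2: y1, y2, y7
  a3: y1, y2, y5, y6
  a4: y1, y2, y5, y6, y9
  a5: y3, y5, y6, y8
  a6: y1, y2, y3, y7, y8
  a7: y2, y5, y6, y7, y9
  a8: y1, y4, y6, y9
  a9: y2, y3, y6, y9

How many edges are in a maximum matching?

A valid assignment of size 9: a1→y6, a2→y1, a3→y5, a4→y2, a5→y8, a6→y7, a7→y9, a8→y4, a9→y3.
This saturates every left vertex, so 9 is the maximum.

9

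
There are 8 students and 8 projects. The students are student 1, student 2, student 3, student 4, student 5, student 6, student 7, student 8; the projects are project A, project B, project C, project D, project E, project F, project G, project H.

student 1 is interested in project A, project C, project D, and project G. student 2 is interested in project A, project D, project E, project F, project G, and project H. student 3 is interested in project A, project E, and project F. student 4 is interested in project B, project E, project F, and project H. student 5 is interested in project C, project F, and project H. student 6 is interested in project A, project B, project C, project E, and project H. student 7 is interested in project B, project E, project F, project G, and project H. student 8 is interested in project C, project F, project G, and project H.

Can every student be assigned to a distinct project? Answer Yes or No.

One maximum matching: student 1→project A, student 2→project D, student 3→project E, student 4→project H, student 5→project F, student 6→project B, student 7→project G, student 8→project C.
All 8 students are covered.

Yes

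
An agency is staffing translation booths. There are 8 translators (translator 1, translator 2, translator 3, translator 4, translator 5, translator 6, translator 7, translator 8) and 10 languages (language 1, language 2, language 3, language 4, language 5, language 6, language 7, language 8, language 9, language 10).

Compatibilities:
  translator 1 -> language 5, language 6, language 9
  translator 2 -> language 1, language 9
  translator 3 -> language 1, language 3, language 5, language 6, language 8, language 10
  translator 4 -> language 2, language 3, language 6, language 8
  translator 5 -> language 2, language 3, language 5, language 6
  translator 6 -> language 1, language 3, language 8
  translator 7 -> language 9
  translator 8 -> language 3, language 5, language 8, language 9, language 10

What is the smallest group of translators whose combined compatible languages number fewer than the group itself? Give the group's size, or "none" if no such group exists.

A matching saturating every translator exists, for instance translator 1→language 5, translator 2→language 1, translator 3→language 10, translator 4→language 6, translator 5→language 2, translator 6→language 3, translator 7→language 9, translator 8→language 8.
By Hall's marriage theorem, this means |N(S)| ≥ |S| for every subset S, so no violating subset exists.

none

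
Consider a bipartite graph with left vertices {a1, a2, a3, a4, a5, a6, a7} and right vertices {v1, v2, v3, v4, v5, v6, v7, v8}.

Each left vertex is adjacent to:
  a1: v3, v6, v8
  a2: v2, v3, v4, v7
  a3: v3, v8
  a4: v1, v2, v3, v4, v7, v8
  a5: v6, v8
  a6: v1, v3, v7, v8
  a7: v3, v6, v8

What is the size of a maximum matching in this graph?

A valid assignment of size 6: a1→v3, a2→v2, a3→v8, a4→v1, a5→v6, a6→v7.
The set {a1, a3, a5, a7} has only 3 neighbours ({v3, v6, v8}), so by Hall's theorem at most 6 of the 7 left vertices can be matched.

6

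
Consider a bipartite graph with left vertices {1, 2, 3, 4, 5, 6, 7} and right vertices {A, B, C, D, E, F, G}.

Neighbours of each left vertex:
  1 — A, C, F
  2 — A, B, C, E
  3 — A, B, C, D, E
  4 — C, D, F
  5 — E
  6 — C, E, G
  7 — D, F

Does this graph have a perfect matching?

One maximum matching: 1-C, 2-B, 3-A, 4-D, 5-E, 6-G, 7-F.
Every left vertex is matched, so this is a perfect matching.

Yes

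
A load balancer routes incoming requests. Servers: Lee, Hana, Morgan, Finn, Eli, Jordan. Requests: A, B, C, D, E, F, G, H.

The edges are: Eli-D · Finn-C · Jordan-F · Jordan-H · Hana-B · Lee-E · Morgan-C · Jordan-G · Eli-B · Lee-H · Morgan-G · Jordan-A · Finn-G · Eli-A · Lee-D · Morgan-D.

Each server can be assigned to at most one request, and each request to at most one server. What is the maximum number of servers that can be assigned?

6

A valid assignment of size 6: Lee–E, Hana–B, Morgan–G, Finn–C, Eli–D, Jordan–F.
This saturates every server, so 6 is the maximum.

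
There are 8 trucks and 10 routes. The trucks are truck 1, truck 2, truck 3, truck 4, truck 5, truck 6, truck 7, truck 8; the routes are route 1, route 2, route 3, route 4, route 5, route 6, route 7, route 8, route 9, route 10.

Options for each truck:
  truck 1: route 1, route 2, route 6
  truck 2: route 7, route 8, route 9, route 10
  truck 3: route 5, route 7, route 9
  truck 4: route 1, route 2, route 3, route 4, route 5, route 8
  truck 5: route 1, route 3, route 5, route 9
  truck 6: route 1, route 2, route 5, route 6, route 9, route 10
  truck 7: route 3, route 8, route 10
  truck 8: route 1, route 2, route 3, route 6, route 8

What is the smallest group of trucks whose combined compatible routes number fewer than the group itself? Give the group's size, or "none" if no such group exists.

none

A matching saturating every truck exists, for instance truck 1→route 6, truck 2→route 10, truck 3→route 7, truck 4→route 4, truck 5→route 9, truck 6→route 2, truck 7→route 8, truck 8→route 3.
By Hall's marriage theorem, this means |N(S)| ≥ |S| for every subset S, so no violating subset exists.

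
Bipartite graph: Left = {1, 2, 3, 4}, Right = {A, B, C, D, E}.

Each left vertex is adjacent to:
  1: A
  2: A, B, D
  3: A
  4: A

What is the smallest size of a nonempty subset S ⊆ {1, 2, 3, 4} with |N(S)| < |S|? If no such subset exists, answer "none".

Take S = {1, 3}. Its neighbourhood is {A}, so |N(S)| = 1 < |S| = 2.
No single vertex violates Hall's condition since each has at least one neighbour, so 2 is the minimum.

2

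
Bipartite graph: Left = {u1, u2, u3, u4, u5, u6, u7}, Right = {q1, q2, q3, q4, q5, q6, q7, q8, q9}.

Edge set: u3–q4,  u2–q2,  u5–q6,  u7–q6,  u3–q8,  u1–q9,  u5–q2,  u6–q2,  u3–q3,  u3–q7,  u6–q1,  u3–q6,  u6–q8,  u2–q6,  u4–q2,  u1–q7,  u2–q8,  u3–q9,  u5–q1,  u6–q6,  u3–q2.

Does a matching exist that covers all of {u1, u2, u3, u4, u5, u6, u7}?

The set {u2, u4, u5, u6, u7} has only 4 neighbours ({q1, q2, q6, q8}), so by Hall's theorem at most 6 of the 7 left vertices can be matched.
Hence no matching covers every left vertex.

No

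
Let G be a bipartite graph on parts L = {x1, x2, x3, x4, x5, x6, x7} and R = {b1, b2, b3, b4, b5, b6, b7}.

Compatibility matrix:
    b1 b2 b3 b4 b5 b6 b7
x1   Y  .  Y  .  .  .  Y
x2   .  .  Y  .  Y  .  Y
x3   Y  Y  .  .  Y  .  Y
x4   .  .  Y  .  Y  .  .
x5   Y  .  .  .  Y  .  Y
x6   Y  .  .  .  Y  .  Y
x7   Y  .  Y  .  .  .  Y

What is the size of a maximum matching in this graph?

5

One maximum matching: x1–b1, x2–b7, x3–b2, x4–b3, x5–b5.
The set {x1, x2, x4, x5, x6, x7} has only 4 neighbours ({b1, b3, b5, b7}), so by Hall's theorem at most 5 of the 7 left vertices can be matched.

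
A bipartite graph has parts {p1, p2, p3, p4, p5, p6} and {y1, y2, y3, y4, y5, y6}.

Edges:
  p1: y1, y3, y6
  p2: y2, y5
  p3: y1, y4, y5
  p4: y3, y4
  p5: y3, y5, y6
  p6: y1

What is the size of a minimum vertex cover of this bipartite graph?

6

The 6 edges p1–y6, p2–y2, p3–y4, p4–y3, p5–y5, p6–y1 form a matching, so any vertex cover needs at least 6 vertices (one per matched edge).
Conversely {p1, p2, p3, p4, p5, p6} meets every edge and has exactly 6 vertices, so 6 is optimal.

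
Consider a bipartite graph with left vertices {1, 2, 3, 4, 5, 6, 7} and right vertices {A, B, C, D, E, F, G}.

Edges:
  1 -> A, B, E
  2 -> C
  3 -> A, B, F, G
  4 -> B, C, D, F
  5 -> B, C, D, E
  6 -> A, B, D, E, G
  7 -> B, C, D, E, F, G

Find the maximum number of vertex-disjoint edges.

A valid assignment of size 7: 1–B, 2–C, 3–F, 4–D, 5–E, 6–A, 7–G.
All 7 left vertices are matched, so no larger matching exists.

7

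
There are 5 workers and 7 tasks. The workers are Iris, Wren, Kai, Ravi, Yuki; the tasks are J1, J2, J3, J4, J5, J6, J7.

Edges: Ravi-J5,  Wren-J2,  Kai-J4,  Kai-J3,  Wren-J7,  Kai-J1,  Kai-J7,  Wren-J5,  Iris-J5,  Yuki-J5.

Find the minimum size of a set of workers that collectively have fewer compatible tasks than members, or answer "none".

Take S = {Iris, Ravi}. Its neighbourhood is {J5}, so |N(S)| = 1 < |S| = 2.
No single vertex violates Hall's condition since each has at least one neighbour, so 2 is the minimum.

2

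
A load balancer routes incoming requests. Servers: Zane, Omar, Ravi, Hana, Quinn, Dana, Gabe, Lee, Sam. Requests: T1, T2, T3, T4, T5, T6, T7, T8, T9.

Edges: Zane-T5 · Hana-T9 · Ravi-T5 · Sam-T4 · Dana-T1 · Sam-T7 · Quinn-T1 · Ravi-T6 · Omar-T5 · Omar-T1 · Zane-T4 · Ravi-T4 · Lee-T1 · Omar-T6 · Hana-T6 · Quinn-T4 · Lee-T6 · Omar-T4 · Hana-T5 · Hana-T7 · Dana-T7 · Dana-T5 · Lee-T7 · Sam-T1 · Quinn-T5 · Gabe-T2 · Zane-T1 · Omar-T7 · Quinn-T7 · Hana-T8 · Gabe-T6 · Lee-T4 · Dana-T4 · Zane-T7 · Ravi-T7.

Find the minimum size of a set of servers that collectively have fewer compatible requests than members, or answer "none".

Take S = {Zane, Omar, Ravi, Quinn, Dana, Lee}. Its neighbourhood is {T1, T4, T5, T6, T7}, so |N(S)| = 5 < |S| = 6.
Every subset of size less than 6 has at least as many neighbours as members, so 6 is the minimum.

6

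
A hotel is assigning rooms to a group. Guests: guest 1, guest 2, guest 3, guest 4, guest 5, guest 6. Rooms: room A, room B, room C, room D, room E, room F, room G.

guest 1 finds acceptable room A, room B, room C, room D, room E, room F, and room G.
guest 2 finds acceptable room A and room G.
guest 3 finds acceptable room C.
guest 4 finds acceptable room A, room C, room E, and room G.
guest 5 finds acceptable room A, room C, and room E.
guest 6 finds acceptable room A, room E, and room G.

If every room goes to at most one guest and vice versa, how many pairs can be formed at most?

One maximum matching: guest 1-room D, guest 2-room A, guest 3-room C, guest 4-room G, guest 5-room E.
The set {guest 2, guest 3, guest 4, guest 5, guest 6} has only 4 neighbours ({room A, room C, room E, room G}), so by Hall's theorem at most 5 of the 6 guests can be matched.

5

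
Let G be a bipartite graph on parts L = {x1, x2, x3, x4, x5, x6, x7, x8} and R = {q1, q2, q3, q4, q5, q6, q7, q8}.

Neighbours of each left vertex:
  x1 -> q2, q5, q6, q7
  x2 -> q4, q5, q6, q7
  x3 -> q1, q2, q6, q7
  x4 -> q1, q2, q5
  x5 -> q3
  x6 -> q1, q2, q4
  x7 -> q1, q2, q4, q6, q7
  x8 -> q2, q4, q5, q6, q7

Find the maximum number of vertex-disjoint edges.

One maximum matching: x1→q2, x2→q7, x3→q1, x4→q5, x5→q3, x6→q4, x7→q6.
The set {x1, x2, x3, x4, x6, x7, x8} has only 6 neighbours ({q1, q2, q4, q5, q6, q7}), so by Hall's theorem at most 7 of the 8 left vertices can be matched.

7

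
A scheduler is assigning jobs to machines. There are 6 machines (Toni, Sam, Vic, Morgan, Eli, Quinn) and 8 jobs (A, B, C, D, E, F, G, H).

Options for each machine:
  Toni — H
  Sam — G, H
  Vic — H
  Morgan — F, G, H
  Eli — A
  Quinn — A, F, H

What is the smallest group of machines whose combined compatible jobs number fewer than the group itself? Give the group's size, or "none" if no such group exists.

Take S = {Toni, Vic}. Its neighbourhood is {H}, so |N(S)| = 1 < |S| = 2.
No single vertex violates Hall's condition since each has at least one neighbour, so 2 is the minimum.

2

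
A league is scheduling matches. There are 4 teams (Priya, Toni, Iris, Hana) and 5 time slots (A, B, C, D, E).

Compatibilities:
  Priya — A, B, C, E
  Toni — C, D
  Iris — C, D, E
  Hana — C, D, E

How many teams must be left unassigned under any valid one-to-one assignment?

0

For example, pair Priya→B, Toni→D, Iris→C, Hana→E.
This saturates every team, so 4 is the maximum.
That matches 4 of the 4, leaving 0 unmatched; no matching can do better.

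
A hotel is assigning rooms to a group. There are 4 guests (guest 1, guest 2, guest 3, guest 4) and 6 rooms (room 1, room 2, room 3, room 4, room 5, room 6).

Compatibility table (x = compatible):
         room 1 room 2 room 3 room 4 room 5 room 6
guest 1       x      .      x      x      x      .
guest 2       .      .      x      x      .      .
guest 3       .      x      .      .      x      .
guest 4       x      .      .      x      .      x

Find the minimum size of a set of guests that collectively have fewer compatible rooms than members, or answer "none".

A matching saturating every guest exists, for instance guest 1→room 1, guest 2→room 3, guest 3→room 5, guest 4→room 4.
By Hall's marriage theorem, this means |N(S)| ≥ |S| for every subset S, so no violating subset exists.

none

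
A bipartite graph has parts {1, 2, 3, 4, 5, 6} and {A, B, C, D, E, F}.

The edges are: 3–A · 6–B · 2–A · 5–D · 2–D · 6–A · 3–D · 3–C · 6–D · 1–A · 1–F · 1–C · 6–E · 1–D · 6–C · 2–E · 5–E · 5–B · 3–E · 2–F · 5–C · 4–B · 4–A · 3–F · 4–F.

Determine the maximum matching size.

For example, pair 1→C, 2→D, 3→E, 4→F, 5→B, 6→A.
This saturates every left vertex, so 6 is the maximum.

6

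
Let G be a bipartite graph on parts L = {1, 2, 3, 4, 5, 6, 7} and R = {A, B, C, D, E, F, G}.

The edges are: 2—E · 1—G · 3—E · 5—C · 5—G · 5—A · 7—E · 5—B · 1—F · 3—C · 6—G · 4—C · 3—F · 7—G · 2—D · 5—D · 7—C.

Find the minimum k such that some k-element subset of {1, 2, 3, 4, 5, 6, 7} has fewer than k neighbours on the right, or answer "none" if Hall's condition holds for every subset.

Take S = {1, 3, 4, 6, 7}. Its neighbourhood is {C, E, F, G}, so |N(S)| = 4 < |S| = 5.
Every subset of size less than 5 has at least as many neighbours as members, so 5 is the minimum.

5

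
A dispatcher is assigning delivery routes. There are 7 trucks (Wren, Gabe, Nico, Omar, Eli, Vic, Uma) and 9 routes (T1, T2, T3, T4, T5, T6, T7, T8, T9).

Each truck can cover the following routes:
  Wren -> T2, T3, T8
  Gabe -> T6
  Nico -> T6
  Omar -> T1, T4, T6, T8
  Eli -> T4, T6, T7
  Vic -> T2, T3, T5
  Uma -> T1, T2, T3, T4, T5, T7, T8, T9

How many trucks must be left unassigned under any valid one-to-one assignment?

One maximum matching: Wren-T2, Gabe-T6, Omar-T8, Eli-T4, Vic-T5, Uma-T7.
The set {Gabe, Nico} has only 1 neighbour ({T6}), so by Hall's theorem at most 6 of the 7 trucks can be matched.
That matches 6 of the 7, leaving 1 unmatched; no matching can do better.

1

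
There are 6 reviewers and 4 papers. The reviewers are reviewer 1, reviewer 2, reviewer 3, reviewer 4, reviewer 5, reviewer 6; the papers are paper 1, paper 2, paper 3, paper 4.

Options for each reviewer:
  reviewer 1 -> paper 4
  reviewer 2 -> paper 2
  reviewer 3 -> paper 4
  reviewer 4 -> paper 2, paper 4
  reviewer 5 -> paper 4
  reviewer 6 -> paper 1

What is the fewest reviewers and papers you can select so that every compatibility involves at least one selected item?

The 3 edges reviewer 1–paper 4, reviewer 2–paper 2, reviewer 6–paper 1 form a matching, so any vertex cover needs at least 3 vertices (one per matched edge).
Conversely {reviewer 6, paper 2, paper 4} meets every edge and has exactly 3 vertices, so 3 is optimal.

3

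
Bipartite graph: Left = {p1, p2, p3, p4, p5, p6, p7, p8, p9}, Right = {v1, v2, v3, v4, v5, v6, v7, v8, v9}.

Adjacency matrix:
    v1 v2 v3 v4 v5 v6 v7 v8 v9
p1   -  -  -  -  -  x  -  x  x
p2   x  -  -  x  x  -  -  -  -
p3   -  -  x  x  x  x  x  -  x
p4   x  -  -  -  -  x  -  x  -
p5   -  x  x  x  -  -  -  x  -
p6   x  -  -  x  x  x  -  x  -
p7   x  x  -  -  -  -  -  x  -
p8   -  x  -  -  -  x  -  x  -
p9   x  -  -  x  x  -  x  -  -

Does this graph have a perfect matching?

For example, pair p1→v9, p2→v4, p3→v6, p4→v8, p5→v3, p6→v5, p7→v1, p8→v2, p9→v7.
Every left vertex is matched, so this is a perfect matching.

Yes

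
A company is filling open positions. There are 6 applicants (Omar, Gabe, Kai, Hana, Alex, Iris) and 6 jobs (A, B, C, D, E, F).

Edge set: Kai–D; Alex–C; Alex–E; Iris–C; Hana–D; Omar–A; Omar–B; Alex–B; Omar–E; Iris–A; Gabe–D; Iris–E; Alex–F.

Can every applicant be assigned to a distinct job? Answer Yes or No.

The set {Gabe, Kai, Hana} has only 1 neighbour ({D}), so by Hall's theorem at most 4 of the 6 applicants can be matched.
Hence no matching covers every applicant.

No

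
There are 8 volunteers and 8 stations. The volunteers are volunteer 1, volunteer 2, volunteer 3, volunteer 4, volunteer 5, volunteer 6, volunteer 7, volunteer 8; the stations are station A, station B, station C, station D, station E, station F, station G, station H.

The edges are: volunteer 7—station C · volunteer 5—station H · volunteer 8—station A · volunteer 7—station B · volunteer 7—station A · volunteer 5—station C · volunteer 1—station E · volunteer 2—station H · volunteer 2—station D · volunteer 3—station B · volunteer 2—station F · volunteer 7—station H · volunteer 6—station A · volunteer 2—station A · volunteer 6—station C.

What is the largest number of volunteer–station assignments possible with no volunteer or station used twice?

6

For example, pair volunteer 1→station E, volunteer 2→station D, volunteer 3→station B, volunteer 5→station H, volunteer 6→station C, volunteer 7→station A.
The set {volunteer 3, volunteer 4, volunteer 5, volunteer 6, volunteer 7, volunteer 8} has only 4 neighbours ({station A, station B, station C, station H}), so by Hall's theorem at most 6 of the 8 volunteers can be matched.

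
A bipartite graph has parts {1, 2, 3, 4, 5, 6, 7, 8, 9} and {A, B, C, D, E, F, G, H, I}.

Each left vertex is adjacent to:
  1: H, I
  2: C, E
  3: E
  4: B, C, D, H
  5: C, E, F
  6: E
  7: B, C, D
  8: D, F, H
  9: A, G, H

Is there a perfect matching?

The set {3, 6} has only 1 neighbour ({E}), so by Hall's theorem at most 8 of the 9 left vertices can be matched.
Hence no matching covers every left vertex.

No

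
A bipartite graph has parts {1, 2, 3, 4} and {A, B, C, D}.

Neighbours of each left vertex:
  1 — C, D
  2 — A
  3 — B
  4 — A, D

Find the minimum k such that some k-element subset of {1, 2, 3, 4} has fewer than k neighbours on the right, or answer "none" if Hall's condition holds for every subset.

none

A matching saturating every left vertex exists, for instance 1→C, 2→A, 3→B, 4→D.
By Hall's marriage theorem, this means |N(S)| ≥ |S| for every subset S, so no violating subset exists.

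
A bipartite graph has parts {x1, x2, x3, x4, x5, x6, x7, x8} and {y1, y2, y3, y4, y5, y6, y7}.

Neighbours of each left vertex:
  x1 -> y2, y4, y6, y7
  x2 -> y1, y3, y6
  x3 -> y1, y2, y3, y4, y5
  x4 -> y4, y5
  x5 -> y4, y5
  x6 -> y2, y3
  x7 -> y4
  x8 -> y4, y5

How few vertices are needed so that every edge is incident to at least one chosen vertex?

6

A maximum matching has 6 edges (e.g. x1–y7, x2–y6, x3–y1, x4–y5, x5–y4, x6–y3).
By König's theorem the minimum vertex cover has the same size. One such cover is {x1, x2, x3, x6, y4, y5}.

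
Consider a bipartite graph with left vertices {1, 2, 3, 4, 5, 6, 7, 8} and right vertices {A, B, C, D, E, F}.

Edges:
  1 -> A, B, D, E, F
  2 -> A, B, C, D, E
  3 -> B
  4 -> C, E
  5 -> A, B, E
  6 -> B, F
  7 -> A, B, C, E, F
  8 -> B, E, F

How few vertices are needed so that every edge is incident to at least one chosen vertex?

6

A maximum matching has 6 edges (e.g. 1–A, 2–D, 3–B, 4–C, 5–E, 6–F).
By König's theorem the minimum vertex cover has the same size. One such cover is {A, B, C, D, E, F}.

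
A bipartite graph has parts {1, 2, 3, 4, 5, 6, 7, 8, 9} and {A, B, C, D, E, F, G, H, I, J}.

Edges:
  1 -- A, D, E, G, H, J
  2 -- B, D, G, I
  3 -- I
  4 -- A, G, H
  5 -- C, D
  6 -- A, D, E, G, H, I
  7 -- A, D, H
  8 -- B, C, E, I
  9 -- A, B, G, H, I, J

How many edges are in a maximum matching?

A valid assignment of size 9: 1→G, 2→B, 3→I, 4→H, 5→C, 6→A, 7→D, 8→E, 9→J.
All 9 left vertices are matched, so no larger matching exists.

9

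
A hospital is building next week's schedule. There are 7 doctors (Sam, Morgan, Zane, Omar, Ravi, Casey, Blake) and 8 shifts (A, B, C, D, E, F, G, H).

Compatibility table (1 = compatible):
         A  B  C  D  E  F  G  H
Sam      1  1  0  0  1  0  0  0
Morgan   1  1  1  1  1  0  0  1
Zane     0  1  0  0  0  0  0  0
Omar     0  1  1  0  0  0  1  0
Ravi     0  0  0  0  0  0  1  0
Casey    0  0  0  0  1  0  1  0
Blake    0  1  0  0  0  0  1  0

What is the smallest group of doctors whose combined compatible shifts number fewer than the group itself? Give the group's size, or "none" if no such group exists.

3

Take S = {Zane, Ravi, Blake}. Its neighbourhood is {B, G}, so |N(S)| = 2 < |S| = 3.
Every subset of size less than 3 has at least as many neighbours as members, so 3 is the minimum.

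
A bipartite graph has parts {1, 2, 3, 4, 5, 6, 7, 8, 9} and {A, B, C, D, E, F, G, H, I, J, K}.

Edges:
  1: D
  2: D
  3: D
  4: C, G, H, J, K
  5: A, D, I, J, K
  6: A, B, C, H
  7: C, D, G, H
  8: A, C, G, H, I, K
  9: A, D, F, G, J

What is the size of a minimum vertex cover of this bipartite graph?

7

A maximum matching has 7 edges (e.g. 1–D, 4–G, 5–K, 6–B, 7–C, 8–A, 9–J).
By König's theorem the minimum vertex cover has the same size. One such cover is {4, 5, 6, 7, 8, 9, D}.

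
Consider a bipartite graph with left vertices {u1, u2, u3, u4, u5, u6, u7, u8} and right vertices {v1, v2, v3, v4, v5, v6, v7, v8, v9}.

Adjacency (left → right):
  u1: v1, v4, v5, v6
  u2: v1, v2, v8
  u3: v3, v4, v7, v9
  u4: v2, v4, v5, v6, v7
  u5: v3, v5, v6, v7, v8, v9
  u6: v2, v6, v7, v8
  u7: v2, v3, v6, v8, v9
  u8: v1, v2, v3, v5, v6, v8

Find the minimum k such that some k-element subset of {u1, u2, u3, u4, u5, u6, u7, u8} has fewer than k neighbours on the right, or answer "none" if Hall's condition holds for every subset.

A matching saturating every left vertex exists, for instance u1→v1, u2→v2, u3→v4, u4→v6, u5→v3, u6→v7, u7→v9, u8→v8.
By Hall's marriage theorem, this means |N(S)| ≥ |S| for every subset S, so no violating subset exists.

none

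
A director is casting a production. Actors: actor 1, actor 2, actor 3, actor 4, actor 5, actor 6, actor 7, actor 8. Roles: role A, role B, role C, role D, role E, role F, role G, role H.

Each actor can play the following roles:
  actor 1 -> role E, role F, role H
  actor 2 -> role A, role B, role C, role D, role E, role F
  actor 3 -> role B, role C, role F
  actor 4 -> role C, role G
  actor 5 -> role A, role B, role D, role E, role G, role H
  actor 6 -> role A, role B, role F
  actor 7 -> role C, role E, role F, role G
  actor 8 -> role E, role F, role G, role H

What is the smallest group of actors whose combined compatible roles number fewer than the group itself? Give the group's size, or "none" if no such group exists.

A matching saturating every actor exists, for instance actor 1→role E, actor 2→role D, actor 3→role B, actor 4→role C, actor 5→role H, actor 6→role A, actor 7→role F, actor 8→role G.
By Hall's marriage theorem, this means |N(S)| ≥ |S| for every subset S, so no violating subset exists.

none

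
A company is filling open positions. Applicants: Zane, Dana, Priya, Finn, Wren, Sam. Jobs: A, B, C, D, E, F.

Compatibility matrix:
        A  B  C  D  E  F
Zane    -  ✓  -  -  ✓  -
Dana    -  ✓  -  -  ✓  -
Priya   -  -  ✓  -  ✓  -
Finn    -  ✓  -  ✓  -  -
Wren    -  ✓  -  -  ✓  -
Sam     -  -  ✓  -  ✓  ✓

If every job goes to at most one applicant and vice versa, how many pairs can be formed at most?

5

A valid assignment of size 5: Zane-E, Dana-B, Priya-C, Finn-D, Sam-F.
The set {Zane, Dana, Wren} has only 2 neighbours ({B, E}), so by Hall's theorem at most 5 of the 6 applicants can be matched.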